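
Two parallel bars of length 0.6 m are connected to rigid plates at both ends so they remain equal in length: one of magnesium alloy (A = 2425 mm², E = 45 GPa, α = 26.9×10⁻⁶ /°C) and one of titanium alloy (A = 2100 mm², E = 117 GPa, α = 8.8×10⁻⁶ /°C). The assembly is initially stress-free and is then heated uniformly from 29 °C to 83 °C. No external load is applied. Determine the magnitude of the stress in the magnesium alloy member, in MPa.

σ ≈ 30.5 MPa (compressive)

The magnesium alloy has the larger α, so on heating it would change length more than the titanium alloy if both were free. The rigid plates force a common final length, so the magnesium alloy is put into compression and the titanium alloy into tension, with equal and opposite forces P (no external load).
Equating the net (thermal + elastic) strains gives |α₁ − α₂|·ΔT = P·[1/(A₁E₁) + 1/(A₂E₂)].
|α₁ − α₂|·ΔT = 18.1×10⁻⁶ × 54 = 0.0009774.
1/(A₁E₁) + 1/(A₂E₂) = 1/(2425×45×10³) + 1/(2100×117×10³) = 1.323×10⁻⁸ N⁻¹.
P = 0.0009774 / 1.323×10⁻⁸ = 73860 N = 73.86 kN.
σ_{magnesium alloy} = P/A₁ = 73860/2425 = 30.46 MPa, compressive.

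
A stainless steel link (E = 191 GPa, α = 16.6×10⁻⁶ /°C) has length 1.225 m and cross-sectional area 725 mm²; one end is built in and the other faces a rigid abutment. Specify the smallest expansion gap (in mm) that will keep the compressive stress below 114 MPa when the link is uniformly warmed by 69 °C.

g ≈ 0.672 mm

Free expansion if unrestrained: δ_free = αΔT L = 16.6×10⁻⁶ × 69 × 1225 = 1.403 mm.
A stress of 114 MPa corresponds to the wall pushing the link back by σL/E = 114×1225/(191×10³) = 0.7312 mm.
The gap must absorb the remainder: g_min = 1.403 − 0.7312 = 0.672 mm.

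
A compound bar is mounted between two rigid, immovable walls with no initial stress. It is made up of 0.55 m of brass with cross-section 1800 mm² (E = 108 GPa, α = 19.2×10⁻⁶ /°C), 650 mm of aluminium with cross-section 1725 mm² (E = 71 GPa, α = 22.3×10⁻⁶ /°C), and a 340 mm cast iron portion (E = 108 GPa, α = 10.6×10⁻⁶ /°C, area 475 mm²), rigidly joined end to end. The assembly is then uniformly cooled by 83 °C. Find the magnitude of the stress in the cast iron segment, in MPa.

σ ≈ 339 MPa (tensile)

If the supports were absent, the total length change would be Σ αᵢΔT Lᵢ = 19.2×10⁻⁶×83×550 + 22.3×10⁻⁶×83×650 + 10.6×10⁻⁶×83×340 = 2.379 mm.
The rigid supports impose zero overall length change; the single axial force P common to all segments must satisfy P Σ Lᵢ/(AᵢEᵢ) = δ_free.
Σ Lᵢ/(AᵢEᵢ) = 550/(1800×108×10³) + 650/(1725×71×10³) + 340/(475×108×10³) = 1.476×10⁻⁵ mm/N.
Hence P = δ_free / Σ(L/AE) = 2.379/1.476×10⁻⁵ = 161.1 kN (tensile).
σ_{cast iron} = P / A = 161100 / 475 = 339.2 MPa.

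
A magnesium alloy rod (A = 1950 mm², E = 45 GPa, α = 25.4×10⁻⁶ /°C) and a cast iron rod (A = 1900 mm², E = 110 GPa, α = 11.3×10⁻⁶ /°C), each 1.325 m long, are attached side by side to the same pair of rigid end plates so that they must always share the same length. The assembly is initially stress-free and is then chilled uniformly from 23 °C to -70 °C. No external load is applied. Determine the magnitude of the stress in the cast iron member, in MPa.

The magnesium alloy has the larger α, so on cooling it would change length more than the cast iron if both were free. The rigid plates force a common final length, so the magnesium alloy is put into tension and the cast iron into compression, with equal and opposite forces P (no external load).
Setting the final lengths equal and cancelling L: (α₁ − α₂)ΔT = P/(A₁E₁) + P/(A₂E₂).
|α₁ − α₂|·ΔT = 14.1×10⁻⁶ × 93 = 0.001311.
1/(A₁E₁) + 1/(A₂E₂) = 1/(1950×45×10³) + 1/(1900×110×10³) = 1.618×10⁻⁸ N⁻¹.
P = 0.001311 / 1.618×10⁻⁸ = 81040 N = 81.04 kN.
σ_{cast iron} = P/A₂ = 81040/1900 = 42.65 MPa, compressive.

σ ≈ 42.7 MPa (compressive)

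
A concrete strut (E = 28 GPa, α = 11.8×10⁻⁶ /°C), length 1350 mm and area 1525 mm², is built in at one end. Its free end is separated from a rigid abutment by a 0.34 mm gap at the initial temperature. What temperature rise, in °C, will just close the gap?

Contact occurs when the free expansion equals the gap: αΔT L = 0.34 mm.
ΔT = 0.34 / (11.8×10⁻⁶ × 1350) = 21.34 °C.

ΔT ≈ 21.3 °C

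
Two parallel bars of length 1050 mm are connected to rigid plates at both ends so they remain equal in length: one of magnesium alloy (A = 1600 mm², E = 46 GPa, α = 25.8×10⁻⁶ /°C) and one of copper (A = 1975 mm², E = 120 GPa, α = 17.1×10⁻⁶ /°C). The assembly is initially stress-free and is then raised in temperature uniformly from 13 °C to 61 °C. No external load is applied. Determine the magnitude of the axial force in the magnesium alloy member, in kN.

P ≈ 23.5 kN (compressive in the magnesium alloy)

Both members must finish at the same length. With the larger α, the magnesium alloy tends to over-expand; the plates restrain it, putting the magnesium alloy in compression and the copper in tension. With no external load the two internal forces are equal and opposite, magnitude P.
Equating the net (thermal + elastic) strains gives |α₁ − α₂|·ΔT = P·[1/(A₁E₁) + 1/(A₂E₂)].
|α₁ − α₂|·ΔT = 8.7×10⁻⁶ × 48 = 0.0004176.
1/(A₁E₁) + 1/(A₂E₂) = 1/(1600×46×10³) + 1/(1975×120×10³) = 1.781×10⁻⁸ N⁻¹.
P = 0.0004176 / 1.781×10⁻⁸ = 23450 N = 23.45 kN.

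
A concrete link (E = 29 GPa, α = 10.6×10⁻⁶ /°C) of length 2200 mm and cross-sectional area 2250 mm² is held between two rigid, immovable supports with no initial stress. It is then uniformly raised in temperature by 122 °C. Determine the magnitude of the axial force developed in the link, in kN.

P ≈ 84.4 kN (compressive)

The ends cannot move, so σ = EαΔT = 29×10³ × 10.6×10⁻⁶ × 122 = 37.5 MPa.
Then P = σA = 37.5 × 2250 mm² = 84.38 kN, compressive.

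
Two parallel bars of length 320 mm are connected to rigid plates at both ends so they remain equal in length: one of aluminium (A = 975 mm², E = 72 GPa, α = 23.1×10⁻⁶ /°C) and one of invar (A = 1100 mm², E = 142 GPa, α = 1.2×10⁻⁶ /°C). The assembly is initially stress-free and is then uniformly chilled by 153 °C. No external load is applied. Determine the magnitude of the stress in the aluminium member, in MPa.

Equilibrium of a rigid end plate with no external load gives equal and opposite internal forces ±P in the two members. Since α_{aluminium} > α_{invar}, cooling drives the aluminium into tension and the invar into compression.
Equating the net (thermal + elastic) strains gives |α₁ − α₂|·ΔT = P·[1/(A₁E₁) + 1/(A₂E₂)].
|α₁ − α₂|·ΔT = 21.9×10⁻⁶ × 153 = 0.003351.
1/(A₁E₁) + 1/(A₂E₂) = 1/(975×72×10³) + 1/(1100×142×10³) = 2.065×10⁻⁸ N⁻¹.
So P = 0.003351 / 2.065×10⁻⁸ = 162.3 kN.
σ_{aluminium} = P/A₁ = 162300/975 = 166.4 MPa, tensile.

σ ≈ 166 MPa (tensile)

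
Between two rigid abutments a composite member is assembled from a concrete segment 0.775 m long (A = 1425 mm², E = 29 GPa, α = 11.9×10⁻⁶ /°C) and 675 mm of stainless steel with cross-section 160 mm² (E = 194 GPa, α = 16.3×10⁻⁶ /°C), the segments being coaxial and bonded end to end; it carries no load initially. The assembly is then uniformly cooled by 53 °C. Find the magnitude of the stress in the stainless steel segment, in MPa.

If the supports were absent, the total length change would be Σ αᵢΔT Lᵢ = 11.9×10⁻⁶×53×775 + 16.3×10⁻⁶×53×675 = 1.072 mm.
Since the ends are fixed, an axial force P builds up, equal in every segment, with P · Σ Lᵢ/(AᵢEᵢ) = δ_free.
Σ Lᵢ/(AᵢEᵢ) = 775/(1425×29×10³) + 675/(160×194×10³) = 4.05×10⁻⁵ mm/N.
So P = 1.072 / 4.05×10⁻⁵ = 26.47 kN, tensile.
σ_{stainless steel} = P / A = 26470 / 160 = 165.4 MPa.

σ ≈ 165 MPa (tensile)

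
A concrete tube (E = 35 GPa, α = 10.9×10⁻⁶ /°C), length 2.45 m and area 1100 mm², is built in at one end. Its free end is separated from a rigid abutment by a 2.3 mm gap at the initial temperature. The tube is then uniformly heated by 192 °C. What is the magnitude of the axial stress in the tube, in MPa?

If the wall were absent the tube would grow by αΔT L = 10.9×10⁻⁶ × 192 × 2450 = 5.127 mm.
The gap closes (δ_free > 2.3 mm) and the wall then resists a further 5.127 − 2.3 = 2.827 mm of expansion.
Compatibility: PL/(AE) = 2.827 mm, so σ = P/A = E × (2.827/2450) = 40.39 MPa.

σ ≈ 40.4 MPa (compressive)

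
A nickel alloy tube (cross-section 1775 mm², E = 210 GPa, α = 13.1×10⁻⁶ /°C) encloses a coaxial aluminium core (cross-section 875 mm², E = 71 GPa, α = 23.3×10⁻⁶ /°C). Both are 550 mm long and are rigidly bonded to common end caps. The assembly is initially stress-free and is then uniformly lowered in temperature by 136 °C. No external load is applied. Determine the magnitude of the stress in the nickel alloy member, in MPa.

σ ≈ 41.6 MPa (compressive)

Equilibrium of a rigid end plate with no external load gives equal and opposite internal forces ±P in the two members. Since α_{aluminium} > α_{nickel alloy}, cooling drives the aluminium into tension and the nickel alloy into compression.
Equating the net (thermal + elastic) strains gives |α₁ − α₂|·ΔT = P·[1/(A₁E₁) + 1/(A₂E₂)].
|α₁ − α₂|·ΔT = 10.2×10⁻⁶ × 136 = 0.001387.
1/(A₁E₁) + 1/(A₂E₂) = 1/(1775×210×10³) + 1/(875×71×10³) = 1.878×10⁻⁸ N⁻¹.
P = 0.001387 / 1.878×10⁻⁸ = 73870 N = 73.87 kN.
σ_{nickel alloy} = P/A₁ = 73870/1775 = 41.62 MPa, compressive.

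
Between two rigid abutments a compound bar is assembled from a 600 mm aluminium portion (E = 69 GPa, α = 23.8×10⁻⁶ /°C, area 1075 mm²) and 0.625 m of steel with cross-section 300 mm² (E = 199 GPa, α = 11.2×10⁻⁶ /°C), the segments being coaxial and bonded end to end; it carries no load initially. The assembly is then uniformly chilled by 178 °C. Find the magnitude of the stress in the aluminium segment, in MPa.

σ ≈ 190 MPa (tensile)

Free thermal contraction of the whole bar: Σ αᵢΔT Lᵢ = 23.8×10⁻⁶×178×600 + 11.2×10⁻⁶×178×625 = 3.788 mm.
The walls prevent any net length change, so an axial force P (same in every segment) develops. Compatibility: P · Σ Lᵢ/(AᵢEᵢ) = δ_free.
Σ Lᵢ/(AᵢEᵢ) = 600/(1075×69×10³) + 625/(300×199×10³) = 1.856×10⁻⁵ mm/N.
So P = 3.788 / 1.856×10⁻⁵ = 204.1 kN, tensile.
σ_{aluminium} = P / A = 204100 / 1075 = 189.9 MPa.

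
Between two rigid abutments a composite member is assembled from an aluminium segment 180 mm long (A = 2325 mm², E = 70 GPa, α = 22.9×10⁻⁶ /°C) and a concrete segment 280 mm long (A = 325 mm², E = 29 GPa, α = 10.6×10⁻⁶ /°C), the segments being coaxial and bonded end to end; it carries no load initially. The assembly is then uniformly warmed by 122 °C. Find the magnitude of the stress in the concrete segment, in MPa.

σ ≈ 86.4 MPa (compressive)

If the supports were absent, the total length change would be Σ αᵢΔT Lᵢ = 22.9×10⁻⁶×122×180 + 10.6×10⁻⁶×122×280 = 0.865 mm.
The walls prevent any net length change, so an axial force P (same in every segment) develops. Compatibility: P · Σ Lᵢ/(AᵢEᵢ) = δ_free.
The series flexibility is Σ Lᵢ/(AᵢEᵢ) = 180/(2325×70×10³) + 280/(325×29×10³) = 3.081×10⁻⁵ mm/N.
P = 0.865 / 3.081×10⁻⁵ = 28070 N = 28.07 kN, compressive.
σ_{concrete} = P / A = 28070 / 325 = 86.37 MPa.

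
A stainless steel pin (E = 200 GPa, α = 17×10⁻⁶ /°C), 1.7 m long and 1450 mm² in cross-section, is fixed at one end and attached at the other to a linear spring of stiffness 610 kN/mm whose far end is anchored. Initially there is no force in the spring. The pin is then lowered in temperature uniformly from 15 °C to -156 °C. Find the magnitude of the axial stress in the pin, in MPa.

σ ≈ 454 MPa (tensile)

The unrestrained thermal change is αΔT L = 17×10⁻⁶ × 171 × 1700 = 4.942 mm.
Let P be the tensile force in the spring. The pin extends elastically by PL/(AE) and the spring stretches by P/k; together these equal δ_free.
P [ L/(AE) + 1/k ] = δ_free → P [ 1700/(1450×200×10³) + 1/(610×10³) ] = 4.942.
P = 4.942 / 7.501×10⁻⁶ = 658800 N.
σ = P/A = 658800/1450 = 454.3 MPa.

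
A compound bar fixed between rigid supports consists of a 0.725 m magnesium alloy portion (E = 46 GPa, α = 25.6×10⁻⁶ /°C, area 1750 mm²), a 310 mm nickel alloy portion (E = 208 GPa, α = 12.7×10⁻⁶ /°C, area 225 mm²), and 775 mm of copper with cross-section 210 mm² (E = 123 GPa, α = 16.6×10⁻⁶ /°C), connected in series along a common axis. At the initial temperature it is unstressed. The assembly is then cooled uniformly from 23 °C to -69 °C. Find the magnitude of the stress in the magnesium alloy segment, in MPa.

If the supports were absent, the total length change would be Σ αᵢΔT Lᵢ = 25.6×10⁻⁶×92×725 + 12.7×10⁻⁶×92×310 + 16.6×10⁻⁶×92×775 = 3.253 mm.
Since the ends are fixed, an axial force P builds up, equal in every segment, with P · Σ Lᵢ/(AᵢEᵢ) = δ_free.
The series flexibility is Σ Lᵢ/(AᵢEᵢ) = 725/(1750×46×10³) + 310/(225×208×10³) + 775/(210×123×10³) = 4.563×10⁻⁵ mm/N.
So P = 3.253 / 4.563×10⁻⁵ = 71.29 kN, tensile.
σ_{magnesium alloy} = P / A = 71290 / 1750 = 40.74 MPa.

σ ≈ 40.7 MPa (tensile)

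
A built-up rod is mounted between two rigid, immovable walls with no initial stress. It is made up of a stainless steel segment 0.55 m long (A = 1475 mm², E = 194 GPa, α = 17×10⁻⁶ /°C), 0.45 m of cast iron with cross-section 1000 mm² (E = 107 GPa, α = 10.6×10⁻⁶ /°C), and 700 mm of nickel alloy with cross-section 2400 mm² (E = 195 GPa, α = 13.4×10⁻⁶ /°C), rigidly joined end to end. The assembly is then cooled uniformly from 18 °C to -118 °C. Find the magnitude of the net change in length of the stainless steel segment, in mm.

|ΔL| ≈ 0.466 mm

If the supports were absent, the total length change would be Σ αᵢΔT Lᵢ = 17×10⁻⁶×136×550 + 10.6×10⁻⁶×136×450 + 13.4×10⁻⁶×136×700 = 3.196 mm.
The walls prevent any net length change, so an axial force P (same in every segment) develops. Compatibility: P · Σ Lᵢ/(AᵢEᵢ) = δ_free.
The series flexibility is Σ Lᵢ/(AᵢEᵢ) = 550/(1475×194×10³) + 450/(1000×107×10³) + 700/(2400×195×10³) = 7.623×10⁻⁶ mm/N.
So P = 3.196 / 7.623×10⁻⁶ = 419.2 kN, tensile.
For the stainless steel segment, free thermal change = 17×10⁻⁶×136×550 = 1.272 mm and elastic change from P = 419200×550/(1475×194×10³) = 0.8058 mm; these oppose, so the net change is 0.466 mm (segment shortens).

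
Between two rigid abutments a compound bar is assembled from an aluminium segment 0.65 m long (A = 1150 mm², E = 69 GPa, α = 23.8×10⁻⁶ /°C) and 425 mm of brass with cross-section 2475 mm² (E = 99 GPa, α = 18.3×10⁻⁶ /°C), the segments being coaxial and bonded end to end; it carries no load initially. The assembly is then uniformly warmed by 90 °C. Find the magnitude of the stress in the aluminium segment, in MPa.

σ ≈ 183 MPa (compressive)

If the supports were absent, the total length change would be Σ αᵢΔT Lᵢ = 23.8×10⁻⁶×90×650 + 18.3×10⁻⁶×90×425 = 2.092 mm.
Since the ends are fixed, an axial force P builds up, equal in every segment, with P · Σ Lᵢ/(AᵢEᵢ) = δ_free.
The series flexibility is Σ Lᵢ/(AᵢEᵢ) = 650/(1150×69×10³) + 425/(2475×99×10³) = 9.926×10⁻⁶ mm/N.
Hence P = δ_free / Σ(L/AE) = 2.092/9.926×10⁻⁶ = 210.8 kN (compressive).
σ_{aluminium} = P / A = 210800 / 1150 = 183.3 MPa.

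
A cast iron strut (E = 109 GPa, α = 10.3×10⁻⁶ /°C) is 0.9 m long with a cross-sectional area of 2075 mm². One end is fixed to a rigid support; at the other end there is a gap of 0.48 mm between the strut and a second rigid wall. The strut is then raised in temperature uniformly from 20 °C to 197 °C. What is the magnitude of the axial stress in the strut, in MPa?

Free thermal elongation = αΔT L = 10.3×10⁻⁶ × 177 × 900 = 1.641 mm.
The gap closes (δ_free > 0.48 mm) and the wall then resists a further 1.641 − 0.48 = 1.161 mm of expansion.
Compatibility: PL/(AE) = 1.161 mm, so σ = P/A = E × (1.161/900) = 140.6 MPa.

σ ≈ 141 MPa (compressive)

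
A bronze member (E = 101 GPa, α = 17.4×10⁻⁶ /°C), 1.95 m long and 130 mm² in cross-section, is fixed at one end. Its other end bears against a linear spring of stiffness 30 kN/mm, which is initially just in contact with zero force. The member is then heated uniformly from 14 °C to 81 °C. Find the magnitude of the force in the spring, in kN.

If the spring were absent the member would lengthen by αΔT L = 17.4×10⁻⁶ × 67 × 1950 = 2.273 mm.
Let P be the compressive force at the spring. The member shortens elastically by PL/(AE) and the spring compresses by P/k; together these equal δ_free.
P [ L/(AE) + 1/k ] = δ_free → P [ 1950/(130×101×10³) + 1/(30×10³) ] = 2.273.
P = 2.273 / 0.0001818 = 12500 N.

P ≈ 12.5 kN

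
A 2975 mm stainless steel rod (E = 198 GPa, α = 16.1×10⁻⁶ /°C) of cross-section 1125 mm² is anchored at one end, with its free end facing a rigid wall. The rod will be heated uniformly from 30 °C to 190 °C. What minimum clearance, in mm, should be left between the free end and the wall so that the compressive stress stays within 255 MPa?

Free expansion if unrestrained: δ_free = αΔT L = 16.1×10⁻⁶ × 160 × 2975 = 7.664 mm.
At the allowable stress the elastic shortening the wall may impose is σL/E = 255 × 2975 / (198×10³) = 3.831 mm.
So the gap has to take up the difference, g_min = δ_free − σL/E = 7.664 − 3.831 = 3.832 mm.

g ≈ 3.83 mm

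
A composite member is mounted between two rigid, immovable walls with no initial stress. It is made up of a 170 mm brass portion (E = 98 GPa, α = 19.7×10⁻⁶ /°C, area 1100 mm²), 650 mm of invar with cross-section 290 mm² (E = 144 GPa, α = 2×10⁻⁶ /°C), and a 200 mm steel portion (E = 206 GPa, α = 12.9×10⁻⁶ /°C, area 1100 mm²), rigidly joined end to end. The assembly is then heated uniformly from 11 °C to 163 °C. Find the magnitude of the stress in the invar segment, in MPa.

Free thermal expansion of the whole bar: Σ αᵢΔT Lᵢ = 19.7×10⁻⁶×152×170 + 2×10⁻⁶×152×650 + 12.9×10⁻⁶×152×200 = 1.099 mm.
The rigid supports impose zero overall length change; the single axial force P common to all segments must satisfy P Σ Lᵢ/(AᵢEᵢ) = δ_free.
Σ Lᵢ/(AᵢEᵢ) = 170/(1100×98×10³) + 650/(290×144×10³) + 200/(1100×206×10³) = 1.802×10⁻⁵ mm/N.
So P = 1.099 / 1.802×10⁻⁵ = 60.96 kN, compressive.
σ_{invar} = P / A = 60960 / 290 = 210.2 MPa.

σ ≈ 210 MPa (compressive)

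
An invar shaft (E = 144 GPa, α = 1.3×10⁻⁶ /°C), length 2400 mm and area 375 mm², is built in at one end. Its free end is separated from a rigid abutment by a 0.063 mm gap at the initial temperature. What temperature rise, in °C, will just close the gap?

Contact occurs when the free expansion equals the gap: αΔT L = 0.063 mm.
ΔT = 0.063 / (1.3×10⁻⁶ × 2400) = 20.19 °C.

ΔT ≈ 20.2 °C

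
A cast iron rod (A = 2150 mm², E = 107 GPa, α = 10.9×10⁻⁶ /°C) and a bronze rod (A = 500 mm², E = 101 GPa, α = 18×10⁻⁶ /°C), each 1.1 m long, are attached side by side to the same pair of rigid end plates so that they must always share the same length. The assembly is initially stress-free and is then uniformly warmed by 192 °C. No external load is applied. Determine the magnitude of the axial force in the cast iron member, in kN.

Equilibrium of a rigid end plate with no external load gives equal and opposite internal forces ±P in the two members. Since α_{bronze} > α_{cast iron}, heating drives the bronze into compression and the cast iron into tension.
Equating the net (thermal + elastic) strains gives |α₁ − α₂|·ΔT = P·[1/(A₁E₁) + 1/(A₂E₂)].
|α₁ − α₂|·ΔT = 7.1×10⁻⁶ × 192 = 0.001363.
1/(A₁E₁) + 1/(A₂E₂) = 1/(2150×107×10³) + 1/(500×101×10³) = 2.415×10⁻⁸ N⁻¹.
So P = 0.001363 / 2.415×10⁻⁸ = 56.45 kN.

P ≈ 56.4 kN (tensile in the cast iron)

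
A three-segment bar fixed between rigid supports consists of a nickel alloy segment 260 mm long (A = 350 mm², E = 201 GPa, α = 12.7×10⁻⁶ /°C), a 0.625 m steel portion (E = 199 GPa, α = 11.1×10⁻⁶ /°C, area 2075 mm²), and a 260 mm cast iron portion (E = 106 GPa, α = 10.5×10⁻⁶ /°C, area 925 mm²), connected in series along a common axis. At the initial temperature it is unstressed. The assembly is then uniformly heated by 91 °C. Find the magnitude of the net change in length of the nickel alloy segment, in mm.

If the supports were absent, the total length change would be Σ αᵢΔT Lᵢ = 12.7×10⁻⁶×91×260 + 11.1×10⁻⁶×91×625 + 10.5×10⁻⁶×91×260 = 1.18 mm.
The walls prevent any net length change, so an axial force P (same in every segment) develops. Compatibility: P · Σ Lᵢ/(AᵢEᵢ) = δ_free.
The series flexibility is Σ Lᵢ/(AᵢEᵢ) = 260/(350×201×10³) + 625/(2075×199×10³) + 260/(925×106×10³) = 7.861×10⁻⁶ mm/N.
So P = 1.18 / 7.861×10⁻⁶ = 150.1 kN, compressive.
For the nickel alloy segment, free thermal change = 12.7×10⁻⁶×91×260 = 0.3005 mm and elastic change from P = 150100×260/(350×201×10³) = 0.5549 mm; these oppose, so the net change is 0.254 mm (segment shortens).

|ΔL| ≈ 0.254 mm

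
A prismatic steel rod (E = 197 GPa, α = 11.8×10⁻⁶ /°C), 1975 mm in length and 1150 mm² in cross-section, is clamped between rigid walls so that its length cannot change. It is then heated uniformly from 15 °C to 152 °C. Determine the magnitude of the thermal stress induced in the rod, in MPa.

With length fixed, the mechanical strain must cancel the thermal strain αΔT = 11.8×10⁻⁶ × 137 = 1616.6×10⁻⁶.
σ = EαΔT = 197×10³ × 11.8×10⁻⁶ × 137 = 318.5 MPa (compressive; the rod is trying to expand).

σ ≈ 318 MPa (compressive)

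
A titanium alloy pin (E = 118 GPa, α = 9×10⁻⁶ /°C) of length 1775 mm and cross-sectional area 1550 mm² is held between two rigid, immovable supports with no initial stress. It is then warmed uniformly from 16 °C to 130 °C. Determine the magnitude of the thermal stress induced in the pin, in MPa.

σ ≈ 121 MPa (compressive)

Because both ends are immovable the net strain is zero, and the suppressed thermal strain is αΔT = 9×10⁻⁶ × 114 = 1026×10⁻⁶.
σ = EαΔT = 118×10³ × 9×10⁻⁶ × 114 = 121.1 MPa (compressive; the pin is trying to expand).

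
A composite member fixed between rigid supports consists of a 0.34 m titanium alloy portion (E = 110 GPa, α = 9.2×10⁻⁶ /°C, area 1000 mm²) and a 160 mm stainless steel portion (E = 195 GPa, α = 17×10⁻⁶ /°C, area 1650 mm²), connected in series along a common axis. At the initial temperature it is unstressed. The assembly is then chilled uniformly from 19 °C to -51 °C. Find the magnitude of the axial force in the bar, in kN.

If the supports were absent, the total length change would be Σ αᵢΔT Lᵢ = 9.2×10⁻⁶×70×340 + 17×10⁻⁶×70×160 = 0.4094 mm.
The rigid supports impose zero overall length change; the single axial force P common to all segments must satisfy P Σ Lᵢ/(AᵢEᵢ) = δ_free.
Σ Lᵢ/(AᵢEᵢ) = 340/(1000×110×10³) + 160/(1650×195×10³) = 3.588×10⁻⁶ mm/N.
P = 0.4094 / 3.588×10⁻⁶ = 114100 N = 114.1 kN, tensile.

P ≈ 114 kN (tensile)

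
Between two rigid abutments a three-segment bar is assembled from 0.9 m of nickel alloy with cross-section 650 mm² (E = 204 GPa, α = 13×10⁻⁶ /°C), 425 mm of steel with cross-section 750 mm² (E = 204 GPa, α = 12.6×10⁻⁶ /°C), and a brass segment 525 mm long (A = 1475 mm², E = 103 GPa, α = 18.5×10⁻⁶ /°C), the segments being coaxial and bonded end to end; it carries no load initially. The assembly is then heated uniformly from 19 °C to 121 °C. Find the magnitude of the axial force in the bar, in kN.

If the supports were absent, the total length change would be Σ αᵢΔT Lᵢ = 13×10⁻⁶×102×900 + 12.6×10⁻⁶×102×425 + 18.5×10⁻⁶×102×525 = 2.73 mm.
The walls prevent any net length change, so an axial force P (same in every segment) develops. Compatibility: P · Σ Lᵢ/(AᵢEᵢ) = δ_free.
Σ Lᵢ/(AᵢEᵢ) = 900/(650×204×10³) + 425/(750×204×10³) + 525/(1475×103×10³) = 1.302×10⁻⁵ mm/N.
So P = 2.73 / 1.302×10⁻⁵ = 209.7 kN, compressive.

P ≈ 210 kN (compressive)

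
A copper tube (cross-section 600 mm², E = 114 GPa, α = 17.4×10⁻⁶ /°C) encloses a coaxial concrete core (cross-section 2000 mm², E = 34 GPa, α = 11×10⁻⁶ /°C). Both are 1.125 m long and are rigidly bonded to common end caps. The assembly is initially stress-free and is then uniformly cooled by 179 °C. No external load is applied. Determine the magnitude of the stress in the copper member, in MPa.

σ ≈ 65.1 MPa (tensile)

The copper has the larger α, so on cooling it would change length more than the concrete if both were free. The rigid plates force a common final length, so the copper is put into tension and the concrete into compression, with equal and opposite forces P (no external load).
Compatibility of the two members (thermal + elastic change equal): (α₁ − α₂)ΔT = P·[1/(A₁E₁) + 1/(A₂E₂)].
|α₁ − α₂|·ΔT = 6.4×10⁻⁶ × 179 = 0.001146.
1/(A₁E₁) + 1/(A₂E₂) = 1/(600×114×10³) + 1/(2000×34×10³) = 2.933×10⁻⁸ N⁻¹.
So P = 0.001146 / 2.933×10⁻⁸ = 39.06 kN.
σ_{copper} = P/A₁ = 39060/600 = 65.11 MPa, tensile.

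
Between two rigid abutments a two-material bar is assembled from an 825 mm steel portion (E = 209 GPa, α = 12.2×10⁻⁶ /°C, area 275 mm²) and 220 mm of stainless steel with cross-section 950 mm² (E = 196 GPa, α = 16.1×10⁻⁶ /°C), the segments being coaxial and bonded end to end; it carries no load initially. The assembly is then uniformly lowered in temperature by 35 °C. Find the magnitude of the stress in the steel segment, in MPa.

σ ≈ 111 MPa (tensile)

With the walls removed the bar would change length by δ_free = Σ αᵢΔT Lᵢ = 12.2×10⁻⁶×35×825 + 16.1×10⁻⁶×35×220 = 0.4762 mm.
The walls prevent any net length change, so an axial force P (same in every segment) develops. Compatibility: P · Σ Lᵢ/(AᵢEᵢ) = δ_free.
The series flexibility is Σ Lᵢ/(AᵢEᵢ) = 825/(275×209×10³) + 220/(950×196×10³) = 1.554×10⁻⁵ mm/N.
P = 0.4762 / 1.554×10⁻⁵ = 30660 N = 30.66 kN, tensile.
σ_{steel} = P / A = 30660 / 275 = 111.5 MPa.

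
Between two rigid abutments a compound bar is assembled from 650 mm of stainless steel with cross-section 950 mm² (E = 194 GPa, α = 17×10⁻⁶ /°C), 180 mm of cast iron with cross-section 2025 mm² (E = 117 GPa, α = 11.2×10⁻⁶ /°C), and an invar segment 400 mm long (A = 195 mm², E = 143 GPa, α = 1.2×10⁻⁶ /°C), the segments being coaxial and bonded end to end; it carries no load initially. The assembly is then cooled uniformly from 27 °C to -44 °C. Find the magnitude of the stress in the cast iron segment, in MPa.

σ ≈ 25.5 MPa (tensile)

With the walls removed the bar would change length by δ_free = Σ αᵢΔT Lᵢ = 17×10⁻⁶×71×650 + 11.2×10⁻⁶×71×180 + 1.2×10⁻⁶×71×400 = 0.9618 mm.
Since the ends are fixed, an axial force P builds up, equal in every segment, with P · Σ Lᵢ/(AᵢEᵢ) = δ_free.
Σ Lᵢ/(AᵢEᵢ) = 650/(950×194×10³) + 180/(2025×117×10³) + 400/(195×143×10³) = 1.863×10⁻⁵ mm/N.
Hence P = δ_free / Σ(L/AE) = 0.9618/1.863×10⁻⁵ = 51.62 kN (tensile).
σ_{cast iron} = P / A = 51620 / 2025 = 25.49 MPa.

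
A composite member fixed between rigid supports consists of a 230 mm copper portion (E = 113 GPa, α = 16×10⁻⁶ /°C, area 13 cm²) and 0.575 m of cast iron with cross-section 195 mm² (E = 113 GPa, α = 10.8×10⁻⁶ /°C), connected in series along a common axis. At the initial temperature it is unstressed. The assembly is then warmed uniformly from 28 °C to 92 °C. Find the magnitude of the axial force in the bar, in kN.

P ≈ 22.9 kN (compressive)

Free thermal expansion of the whole bar: Σ αᵢΔT Lᵢ = 16×10⁻⁶×64×230 + 10.8×10⁻⁶×64×575 = 0.633 mm.
The rigid supports impose zero overall length change; the single axial force P common to all segments must satisfy P Σ Lᵢ/(AᵢEᵢ) = δ_free.
The series flexibility is Σ Lᵢ/(AᵢEᵢ) = 230/(1300×113×10³) + 575/(195×113×10³) = 2.766×10⁻⁵ mm/N.
Hence P = δ_free / Σ(L/AE) = 0.633/2.766×10⁻⁵ = 22.88 kN (compressive).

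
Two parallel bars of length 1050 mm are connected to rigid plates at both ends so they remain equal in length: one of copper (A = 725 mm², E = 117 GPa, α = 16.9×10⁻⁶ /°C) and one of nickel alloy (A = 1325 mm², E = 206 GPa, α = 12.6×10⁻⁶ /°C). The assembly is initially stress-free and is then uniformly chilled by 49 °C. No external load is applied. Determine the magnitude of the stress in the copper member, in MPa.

Both members must finish at the same length. With the larger α, the copper tends to over-contract; the plates restrain it, putting the copper in tension and the nickel alloy in compression. With no external load the two internal forces are equal and opposite, magnitude P.
Compatibility of the two members (thermal + elastic change equal): (α₁ − α₂)ΔT = P·[1/(A₁E₁) + 1/(A₂E₂)].
|α₁ − α₂|·ΔT = 4.3×10⁻⁶ × 49 = 0.0002107.
1/(A₁E₁) + 1/(A₂E₂) = 1/(725×117×10³) + 1/(1325×206×10³) = 1.545×10⁻⁸ N⁻¹.
P = 0.0002107 / 1.545×10⁻⁸ = 13640 N = 13.64 kN.
σ_{copper} = P/A₁ = 13640/725 = 18.81 MPa, tensile.

σ ≈ 18.8 MPa (tensile)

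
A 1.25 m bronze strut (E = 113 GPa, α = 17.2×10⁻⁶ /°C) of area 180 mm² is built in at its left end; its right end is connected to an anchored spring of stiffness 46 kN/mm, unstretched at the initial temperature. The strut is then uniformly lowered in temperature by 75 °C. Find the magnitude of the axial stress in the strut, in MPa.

The unrestrained thermal change is αΔT L = 17.2×10⁻⁶ × 75 × 1250 = 1.612 mm.
With a force P in the spring, the elastic change of the strut is PL/(AE) and that of the spring is P/k; compatibility requires their sum to equal δ_free.
So P = δ_free / [L/(AE) + 1/k] = 1.612 / [ 1250/(180×113×10³) + 1/(46×10³) ].
P = 1.612 / 8.319×10⁻⁵ = 19380 N.
σ = P/A = 19380/180 = 107.7 MPa.

σ ≈ 108 MPa (tensile)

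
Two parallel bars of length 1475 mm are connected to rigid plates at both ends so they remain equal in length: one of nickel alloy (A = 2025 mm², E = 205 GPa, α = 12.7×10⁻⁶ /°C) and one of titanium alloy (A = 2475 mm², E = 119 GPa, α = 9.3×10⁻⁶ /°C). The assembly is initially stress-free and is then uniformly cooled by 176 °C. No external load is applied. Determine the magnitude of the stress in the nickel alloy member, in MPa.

The nickel alloy has the larger α, so on cooling it would change length more than the titanium alloy if both were free. The rigid plates force a common final length, so the nickel alloy is put into tension and the titanium alloy into compression, with equal and opposite forces P (no external load).
Compatibility of the two members (thermal + elastic change equal): (α₁ − α₂)ΔT = P·[1/(A₁E₁) + 1/(A₂E₂)].
|α₁ − α₂|·ΔT = 3.4×10⁻⁶ × 176 = 0.0005984.
1/(A₁E₁) + 1/(A₂E₂) = 1/(2025×205×10³) + 1/(2475×119×10³) = 5.804×10⁻⁹ N⁻¹.
So P = 0.0005984 / 5.804×10⁻⁹ = 103.1 kN.
σ_{nickel alloy} = P/A₁ = 103100/2025 = 50.91 MPa, tensile.

σ ≈ 50.9 MPa (tensile)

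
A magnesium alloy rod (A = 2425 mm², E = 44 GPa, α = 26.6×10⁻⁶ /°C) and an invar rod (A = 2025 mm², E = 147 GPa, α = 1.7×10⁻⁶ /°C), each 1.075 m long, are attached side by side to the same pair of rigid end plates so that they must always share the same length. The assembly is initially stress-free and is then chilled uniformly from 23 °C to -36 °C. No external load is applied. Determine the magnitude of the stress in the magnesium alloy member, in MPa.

Equilibrium of a rigid end plate with no external load gives equal and opposite internal forces ±P in the two members. Since α_{magnesium alloy} > α_{invar}, cooling drives the magnesium alloy into tension and the invar into compression.
Equating the net (thermal + elastic) strains gives |α₁ − α₂|·ΔT = P·[1/(A₁E₁) + 1/(A₂E₂)].
|α₁ − α₂|·ΔT = 24.9×10⁻⁶ × 59 = 0.001469.
1/(A₁E₁) + 1/(A₂E₂) = 1/(2425×44×10³) + 1/(2025×147×10³) = 1.273×10⁻⁸ N⁻¹.
P = 0.001469 / 1.273×10⁻⁸ = 115400 N = 115.4 kN.
σ_{magnesium alloy} = P/A₁ = 115400/2425 = 47.58 MPa, tensile.

σ ≈ 47.6 MPa (tensile)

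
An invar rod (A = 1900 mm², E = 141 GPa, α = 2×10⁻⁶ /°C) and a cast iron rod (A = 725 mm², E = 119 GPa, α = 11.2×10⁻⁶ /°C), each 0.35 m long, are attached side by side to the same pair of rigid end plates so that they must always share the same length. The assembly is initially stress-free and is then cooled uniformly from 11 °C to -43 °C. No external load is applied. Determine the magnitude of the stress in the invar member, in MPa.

Both members must finish at the same length. With the larger α, the cast iron tends to over-contract; the plates restrain it, putting the cast iron in tension and the invar in compression. With no external load the two internal forces are equal and opposite, magnitude P.
Compatibility of the two members (thermal + elastic change equal): (α₁ − α₂)ΔT = P·[1/(A₁E₁) + 1/(A₂E₂)].
|α₁ − α₂|·ΔT = 9.2×10⁻⁶ × 54 = 0.0004968.
1/(A₁E₁) + 1/(A₂E₂) = 1/(1900×141×10³) + 1/(725×119×10³) = 1.532×10⁻⁸ N⁻¹.
P = 0.0004968 / 1.532×10⁻⁸ = 32420 N = 32.42 kN.
σ_{invar} = P/A₁ = 32420/1900 = 17.06 MPa, compressive.

σ ≈ 17.1 MPa (compressive)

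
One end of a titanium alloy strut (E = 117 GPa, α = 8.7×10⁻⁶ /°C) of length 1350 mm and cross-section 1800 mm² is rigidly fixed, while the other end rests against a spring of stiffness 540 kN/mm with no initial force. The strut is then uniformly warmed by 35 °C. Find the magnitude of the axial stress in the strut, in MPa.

σ ≈ 27.6 MPa (compressive)

The unrestrained thermal change is αΔT L = 8.7×10⁻⁶ × 35 × 1350 = 0.4111 mm.
Let P be the compressive force at the spring. The strut shortens elastically by PL/(AE) and the spring compresses by P/k; together these equal δ_free.
So P = δ_free / [L/(AE) + 1/k] = 0.4111 / [ 1350/(1800×117×10³) + 1/(540×10³) ].
P = 0.4111 / 8.262×10⁻⁶ = 49750 N.
σ = P/A = 49750/1800 = 27.64 MPa.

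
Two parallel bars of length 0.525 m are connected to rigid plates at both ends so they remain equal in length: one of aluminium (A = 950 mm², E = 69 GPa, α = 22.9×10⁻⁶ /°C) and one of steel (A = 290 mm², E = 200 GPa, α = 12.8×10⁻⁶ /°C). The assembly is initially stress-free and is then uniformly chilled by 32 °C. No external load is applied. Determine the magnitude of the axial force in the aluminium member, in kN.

The aluminium has the larger α, so on cooling it would change length more than the steel if both were free. The rigid plates force a common final length, so the aluminium is put into tension and the steel into compression, with equal and opposite forces P (no external load).
Setting the final lengths equal and cancelling L: (α₁ − α₂)ΔT = P/(A₁E₁) + P/(A₂E₂).
|α₁ − α₂|·ΔT = 10.1×10⁻⁶ × 32 = 0.0003232.
1/(A₁E₁) + 1/(A₂E₂) = 1/(950×69×10³) + 1/(290×200×10³) = 3.25×10⁻⁸ N⁻¹.
So P = 0.0003232 / 3.25×10⁻⁸ = 9.946 kN.

P ≈ 9.95 kN (tensile in the aluminium)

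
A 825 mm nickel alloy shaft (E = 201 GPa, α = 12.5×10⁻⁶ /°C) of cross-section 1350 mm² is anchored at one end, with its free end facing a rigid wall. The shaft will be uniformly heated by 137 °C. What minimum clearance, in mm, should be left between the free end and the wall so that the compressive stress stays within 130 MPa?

With no wall the shaft would lengthen by αΔT L = 12.5×10⁻⁶ × 137 × 825 = 1.413 mm.
A stress of 130 MPa corresponds to the wall pushing the shaft back by σL/E = 130×825/(201×10³) = 0.5336 mm.
So the gap has to take up the difference, g_min = δ_free − σL/E = 1.413 − 0.5336 = 0.8792 mm.

g ≈ 0.879 mm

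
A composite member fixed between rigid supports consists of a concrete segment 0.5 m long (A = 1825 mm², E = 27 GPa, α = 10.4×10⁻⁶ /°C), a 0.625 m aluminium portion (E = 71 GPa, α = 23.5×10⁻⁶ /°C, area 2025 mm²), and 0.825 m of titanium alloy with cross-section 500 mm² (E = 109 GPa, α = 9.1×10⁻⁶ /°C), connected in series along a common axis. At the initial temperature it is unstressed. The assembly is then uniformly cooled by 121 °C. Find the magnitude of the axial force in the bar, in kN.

P ≈ 112 kN (tensile)

If the supports were absent, the total length change would be Σ αᵢΔT Lᵢ = 10.4×10⁻⁶×121×500 + 23.5×10⁻⁶×121×625 + 9.1×10⁻⁶×121×825 = 3.315 mm.
The walls prevent any net length change, so an axial force P (same in every segment) develops. Compatibility: P · Σ Lᵢ/(AᵢEᵢ) = δ_free.
The series flexibility is Σ Lᵢ/(AᵢEᵢ) = 500/(1825×27×10³) + 625/(2025×71×10³) + 825/(500×109×10³) = 2.963×10⁻⁵ mm/N.
P = 3.315 / 2.963×10⁻⁵ = 111900 N = 111.9 kN, tensile.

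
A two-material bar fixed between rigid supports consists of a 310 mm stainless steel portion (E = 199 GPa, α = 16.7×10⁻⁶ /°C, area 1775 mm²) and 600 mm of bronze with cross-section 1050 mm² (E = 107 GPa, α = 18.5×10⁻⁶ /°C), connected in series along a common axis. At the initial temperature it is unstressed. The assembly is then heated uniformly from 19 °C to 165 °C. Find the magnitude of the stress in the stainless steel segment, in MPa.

With the walls removed the bar would change length by δ_free = Σ αᵢΔT Lᵢ = 16.7×10⁻⁶×146×310 + 18.5×10⁻⁶×146×600 = 2.376 mm.
The walls prevent any net length change, so an axial force P (same in every segment) develops. Compatibility: P · Σ Lᵢ/(AᵢEᵢ) = δ_free.
Σ Lᵢ/(AᵢEᵢ) = 310/(1775×199×10³) + 600/(1050×107×10³) = 6.218×10⁻⁶ mm/N.
Hence P = δ_free / Σ(L/AE) = 2.376/6.218×10⁻⁶ = 382.2 kN (compressive).
σ_{stainless steel} = P / A = 382200 / 1775 = 215.3 MPa.

σ ≈ 215 MPa (compressive)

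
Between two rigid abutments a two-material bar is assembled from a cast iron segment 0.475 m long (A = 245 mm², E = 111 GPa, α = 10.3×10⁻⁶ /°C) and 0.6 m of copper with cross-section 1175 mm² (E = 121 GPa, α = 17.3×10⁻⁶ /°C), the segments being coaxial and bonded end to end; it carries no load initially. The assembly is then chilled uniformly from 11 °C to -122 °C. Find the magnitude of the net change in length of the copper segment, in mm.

|ΔL| ≈ 0.985 mm

If the supports were absent, the total length change would be Σ αᵢΔT Lᵢ = 10.3×10⁻⁶×133×475 + 17.3×10⁻⁶×133×600 = 2.031 mm.
The walls prevent any net length change, so an axial force P (same in every segment) develops. Compatibility: P · Σ Lᵢ/(AᵢEᵢ) = δ_free.
The series flexibility is Σ Lᵢ/(AᵢEᵢ) = 475/(245×111×10³) + 600/(1175×121×10³) = 2.169×10⁻⁵ mm/N.
Hence P = δ_free / Σ(L/AE) = 2.031/2.169×10⁻⁵ = 93.66 kN (tensile).
For the copper segment, free thermal change = 17.3×10⁻⁶×133×600 = 1.381 mm and elastic change from P = 93660×600/(1175×121×10³) = 0.3953 mm; these oppose, so the net change is 0.985 mm (segment shortens).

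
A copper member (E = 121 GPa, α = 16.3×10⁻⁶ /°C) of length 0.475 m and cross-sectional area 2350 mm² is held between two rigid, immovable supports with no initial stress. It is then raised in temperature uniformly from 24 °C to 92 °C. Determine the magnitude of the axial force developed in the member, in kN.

Full restraint means ε = 0, so the stress is σ = EαΔT = 121×10³ × 16.3×10⁻⁶ × 68 = 134.1 MPa.
Then P = σA = 134.1 × 2350 mm² = 315.2 kN, compressive.

P ≈ 315 kN (compressive)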